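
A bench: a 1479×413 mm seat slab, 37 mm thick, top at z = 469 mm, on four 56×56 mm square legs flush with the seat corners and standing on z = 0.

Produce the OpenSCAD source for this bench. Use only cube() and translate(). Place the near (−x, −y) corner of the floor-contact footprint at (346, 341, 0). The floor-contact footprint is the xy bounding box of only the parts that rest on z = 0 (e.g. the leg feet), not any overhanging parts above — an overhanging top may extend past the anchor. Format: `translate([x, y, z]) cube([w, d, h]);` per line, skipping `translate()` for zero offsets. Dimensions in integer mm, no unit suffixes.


translate([346, 341, 432]) cube([1479, 413, 37]);
translate([346, 341, 0]) cube([56, 56, 432]);
translate([346, 698, 0]) cube([56, 56, 432]);
translate([1769, 341, 0]) cube([56, 56, 432]);
translate([1769, 698, 0]) cube([56, 56, 432]);


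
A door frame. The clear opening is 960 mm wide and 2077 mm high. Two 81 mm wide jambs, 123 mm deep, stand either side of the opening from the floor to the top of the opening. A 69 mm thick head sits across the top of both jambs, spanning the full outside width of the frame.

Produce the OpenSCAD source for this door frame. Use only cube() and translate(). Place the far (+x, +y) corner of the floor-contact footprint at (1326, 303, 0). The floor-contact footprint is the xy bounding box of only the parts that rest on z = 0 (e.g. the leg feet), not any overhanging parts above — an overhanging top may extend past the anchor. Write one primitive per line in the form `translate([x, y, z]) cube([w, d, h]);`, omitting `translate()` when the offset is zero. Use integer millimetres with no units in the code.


translate([204, 180, 0]) cube([81, 123, 2077]);
translate([1245, 180, 0]) cube([81, 123, 2077]);
translate([204, 180, 2077]) cube([1122, 123, 69]);


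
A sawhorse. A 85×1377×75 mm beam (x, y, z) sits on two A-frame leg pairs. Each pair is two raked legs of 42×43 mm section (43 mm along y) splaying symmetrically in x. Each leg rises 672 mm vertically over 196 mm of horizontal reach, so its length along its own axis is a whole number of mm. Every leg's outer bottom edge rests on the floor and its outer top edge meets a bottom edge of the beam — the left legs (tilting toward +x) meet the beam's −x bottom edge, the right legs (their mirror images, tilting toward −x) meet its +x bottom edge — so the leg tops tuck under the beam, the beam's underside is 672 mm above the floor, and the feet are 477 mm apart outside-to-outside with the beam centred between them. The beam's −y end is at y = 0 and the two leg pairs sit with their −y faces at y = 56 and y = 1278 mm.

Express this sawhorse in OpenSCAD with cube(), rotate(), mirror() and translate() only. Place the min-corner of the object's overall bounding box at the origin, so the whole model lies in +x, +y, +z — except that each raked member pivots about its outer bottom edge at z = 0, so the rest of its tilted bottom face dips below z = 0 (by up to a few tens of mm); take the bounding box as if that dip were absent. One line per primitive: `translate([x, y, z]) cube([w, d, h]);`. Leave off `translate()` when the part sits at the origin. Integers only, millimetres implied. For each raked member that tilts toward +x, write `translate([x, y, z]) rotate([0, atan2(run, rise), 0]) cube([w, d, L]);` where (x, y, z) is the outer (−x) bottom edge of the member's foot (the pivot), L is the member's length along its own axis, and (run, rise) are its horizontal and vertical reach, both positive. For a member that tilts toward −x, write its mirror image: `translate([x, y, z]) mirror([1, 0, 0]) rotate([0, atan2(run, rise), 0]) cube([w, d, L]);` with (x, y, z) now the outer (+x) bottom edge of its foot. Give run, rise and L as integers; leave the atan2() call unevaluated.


// leg length = √(196² + 672²) = 700
// right-leg outer foot x = 2·196 + 85 = 477
// beam min-corner = (196, 0, 672)
translate([196, 0, 672]) cube([85, 1377, 75]);
translate([0, 56, 0]) rotate([0, atan2(196, 672), 0]) cube([42, 43, 700]);
translate([477, 56, 0]) mirror([1, 0, 0]) rotate([0, atan2(196, 672), 0]) cube([42, 43, 700]);
translate([0, 1278, 0]) rotate([0, atan2(196, 672), 0]) cube([42, 43, 700]);
translate([477, 1278, 0]) mirror([1, 0, 0]) rotate([0, atan2(196, 672), 0]) cube([42, 43, 700]);


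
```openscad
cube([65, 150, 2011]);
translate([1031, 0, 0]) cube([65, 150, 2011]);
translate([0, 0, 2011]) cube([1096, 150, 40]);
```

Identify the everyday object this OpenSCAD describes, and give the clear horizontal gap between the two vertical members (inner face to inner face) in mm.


A door frame. The clear opening width is 966 mm.

Two 2011 mm tall posts with a header on top — a door frame. The left jamb is 65 mm wide at x = 0; the right jamb starts at x = 1031. The clear opening is 1031 − 65 = 966 mm.


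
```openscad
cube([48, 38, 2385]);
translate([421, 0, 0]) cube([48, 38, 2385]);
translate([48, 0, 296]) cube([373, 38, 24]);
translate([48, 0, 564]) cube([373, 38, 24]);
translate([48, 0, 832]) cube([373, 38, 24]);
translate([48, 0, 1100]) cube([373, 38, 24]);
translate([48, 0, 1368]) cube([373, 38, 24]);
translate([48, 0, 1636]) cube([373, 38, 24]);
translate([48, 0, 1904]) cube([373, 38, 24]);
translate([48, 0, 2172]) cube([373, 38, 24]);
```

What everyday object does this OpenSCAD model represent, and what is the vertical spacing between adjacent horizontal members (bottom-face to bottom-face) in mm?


A ladder. The rung spacing is 268 mm.

Two tall 48×38 posts with 8 short bars between them — a ladder. Adjacent rungs sit at z = 296 and z = 564, so the spacing is 564 − 296 = 268 mm.


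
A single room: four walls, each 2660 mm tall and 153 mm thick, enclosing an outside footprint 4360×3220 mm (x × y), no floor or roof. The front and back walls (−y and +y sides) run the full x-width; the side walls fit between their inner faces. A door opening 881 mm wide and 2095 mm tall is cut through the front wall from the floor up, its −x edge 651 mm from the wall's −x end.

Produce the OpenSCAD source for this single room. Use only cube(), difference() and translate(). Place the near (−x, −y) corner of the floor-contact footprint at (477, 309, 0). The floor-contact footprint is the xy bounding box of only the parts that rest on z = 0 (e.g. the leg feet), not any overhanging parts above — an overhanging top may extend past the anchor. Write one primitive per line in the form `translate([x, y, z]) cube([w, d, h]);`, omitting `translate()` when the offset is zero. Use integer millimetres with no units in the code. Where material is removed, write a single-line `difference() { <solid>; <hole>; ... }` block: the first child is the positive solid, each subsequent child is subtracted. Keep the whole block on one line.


difference() { translate([477, 309, 0]) cube([4360, 153, 2660]); translate([1128, 309, 0]) cube([881, 153, 2095]); }
translate([477, 3376, 0]) cube([4360, 153, 2660]);
translate([477, 462, 0]) cube([153, 2914, 2660]);
translate([4684, 462, 0]) cube([153, 2914, 2660]);


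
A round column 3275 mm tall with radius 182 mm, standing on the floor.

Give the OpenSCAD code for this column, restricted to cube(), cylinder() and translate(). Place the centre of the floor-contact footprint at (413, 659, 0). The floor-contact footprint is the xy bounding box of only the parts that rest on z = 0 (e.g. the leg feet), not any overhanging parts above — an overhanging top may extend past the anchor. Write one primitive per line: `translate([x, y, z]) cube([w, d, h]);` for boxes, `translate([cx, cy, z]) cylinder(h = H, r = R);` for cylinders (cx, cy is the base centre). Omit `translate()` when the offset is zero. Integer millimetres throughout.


translate([413, 659, 0]) cylinder(h = 3275, r = 182);


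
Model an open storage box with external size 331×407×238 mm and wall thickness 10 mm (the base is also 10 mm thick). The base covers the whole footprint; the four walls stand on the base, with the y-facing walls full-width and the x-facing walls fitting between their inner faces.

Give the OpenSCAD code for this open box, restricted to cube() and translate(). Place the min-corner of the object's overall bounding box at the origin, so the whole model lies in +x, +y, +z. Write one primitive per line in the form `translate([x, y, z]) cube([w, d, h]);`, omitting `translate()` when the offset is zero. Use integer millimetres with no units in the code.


cube([331, 407, 10]);
translate([0, 0, 10]) cube([331, 10, 228]);
translate([0, 397, 10]) cube([331, 10, 228]);
translate([0, 10, 10]) cube([10, 387, 228]);
translate([321, 10, 10]) cube([10, 387, 228]);


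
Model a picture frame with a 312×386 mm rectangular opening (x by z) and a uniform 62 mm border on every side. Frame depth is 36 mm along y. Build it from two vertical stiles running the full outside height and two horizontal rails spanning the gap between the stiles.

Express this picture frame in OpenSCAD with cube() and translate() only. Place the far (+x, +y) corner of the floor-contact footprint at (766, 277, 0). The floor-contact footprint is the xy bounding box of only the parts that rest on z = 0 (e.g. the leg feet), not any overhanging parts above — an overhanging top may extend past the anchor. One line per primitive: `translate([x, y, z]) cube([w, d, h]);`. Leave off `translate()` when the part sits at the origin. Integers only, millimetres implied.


translate([330, 241, 0]) cube([62, 36, 510]);
translate([704, 241, 0]) cube([62, 36, 510]);
translate([392, 241, 0]) cube([312, 36, 62]);
translate([392, 241, 448]) cube([312, 36, 62]);


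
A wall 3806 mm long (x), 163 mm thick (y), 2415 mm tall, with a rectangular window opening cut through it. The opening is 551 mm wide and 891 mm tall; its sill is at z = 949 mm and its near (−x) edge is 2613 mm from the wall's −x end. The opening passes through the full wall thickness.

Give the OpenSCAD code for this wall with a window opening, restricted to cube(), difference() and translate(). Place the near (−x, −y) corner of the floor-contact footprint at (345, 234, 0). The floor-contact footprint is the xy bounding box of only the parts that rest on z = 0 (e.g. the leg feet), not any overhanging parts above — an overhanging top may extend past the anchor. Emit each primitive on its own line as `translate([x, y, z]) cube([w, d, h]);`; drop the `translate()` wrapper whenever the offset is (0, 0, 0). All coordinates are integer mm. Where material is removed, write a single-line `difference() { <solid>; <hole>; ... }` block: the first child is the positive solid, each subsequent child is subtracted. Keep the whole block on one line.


difference() { translate([345, 234, 0]) cube([3806, 163, 2415]); translate([2958, 234, 949]) cube([551, 163, 891]); }


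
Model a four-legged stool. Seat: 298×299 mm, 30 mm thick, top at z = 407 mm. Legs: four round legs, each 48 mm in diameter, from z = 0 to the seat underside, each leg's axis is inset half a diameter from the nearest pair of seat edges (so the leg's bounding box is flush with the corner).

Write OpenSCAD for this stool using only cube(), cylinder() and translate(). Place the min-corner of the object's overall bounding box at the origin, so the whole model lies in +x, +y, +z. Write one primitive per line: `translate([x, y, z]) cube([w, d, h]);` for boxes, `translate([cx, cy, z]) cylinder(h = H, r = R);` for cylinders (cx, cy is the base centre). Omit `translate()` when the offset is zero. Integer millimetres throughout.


// leg_h = 407 - 30 = 377
translate([0, 0, 377]) cube([298, 299, 30]);
translate([24, 24, 0]) cylinder(h = 377, r = 24);
translate([274, 24, 0]) cylinder(h = 377, r = 24);
translate([24, 275, 0]) cylinder(h = 377, r = 24);
translate([274, 275, 0]) cylinder(h = 377, r = 24);


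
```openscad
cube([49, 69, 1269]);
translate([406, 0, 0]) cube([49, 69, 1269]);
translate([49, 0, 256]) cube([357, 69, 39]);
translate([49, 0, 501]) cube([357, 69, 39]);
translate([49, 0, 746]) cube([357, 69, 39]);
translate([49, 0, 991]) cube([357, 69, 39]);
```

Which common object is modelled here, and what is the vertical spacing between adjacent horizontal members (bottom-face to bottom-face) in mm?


A ladder. The rung spacing is 245 mm.

Two tall 49×69 posts with 4 short bars between them — a ladder. Adjacent rungs sit at z = 256 and z = 501, so the spacing is 501 − 256 = 245 mm.


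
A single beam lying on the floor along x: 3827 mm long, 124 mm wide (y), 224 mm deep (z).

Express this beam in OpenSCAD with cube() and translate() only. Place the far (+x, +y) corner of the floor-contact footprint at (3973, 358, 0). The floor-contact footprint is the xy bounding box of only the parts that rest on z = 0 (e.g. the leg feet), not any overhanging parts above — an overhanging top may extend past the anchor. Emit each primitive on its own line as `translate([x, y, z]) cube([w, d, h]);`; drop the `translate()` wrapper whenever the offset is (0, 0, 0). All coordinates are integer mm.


translate([146, 234, 0]) cube([3827, 124, 224]);


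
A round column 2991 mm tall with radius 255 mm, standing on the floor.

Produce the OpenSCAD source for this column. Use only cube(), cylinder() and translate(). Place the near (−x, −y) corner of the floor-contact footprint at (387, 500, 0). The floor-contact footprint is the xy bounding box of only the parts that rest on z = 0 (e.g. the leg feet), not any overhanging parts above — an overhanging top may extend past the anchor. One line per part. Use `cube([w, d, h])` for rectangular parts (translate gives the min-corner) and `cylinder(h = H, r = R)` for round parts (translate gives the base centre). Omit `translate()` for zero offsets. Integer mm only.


translate([642, 755, 0]) cylinder(h = 2991, r = 255);


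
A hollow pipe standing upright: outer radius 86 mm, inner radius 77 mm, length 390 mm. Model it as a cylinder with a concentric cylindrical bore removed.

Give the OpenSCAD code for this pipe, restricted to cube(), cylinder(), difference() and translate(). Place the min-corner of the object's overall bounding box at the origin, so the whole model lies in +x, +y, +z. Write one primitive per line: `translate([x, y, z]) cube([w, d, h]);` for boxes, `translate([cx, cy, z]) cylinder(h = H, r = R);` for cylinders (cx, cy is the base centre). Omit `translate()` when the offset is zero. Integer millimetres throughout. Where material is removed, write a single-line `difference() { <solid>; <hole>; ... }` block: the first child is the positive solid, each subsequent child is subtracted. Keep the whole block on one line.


difference() { translate([86, 86, 0]) cylinder(h = 390, r = 86); translate([86, 86, 0]) cylinder(h = 390, r = 77); }


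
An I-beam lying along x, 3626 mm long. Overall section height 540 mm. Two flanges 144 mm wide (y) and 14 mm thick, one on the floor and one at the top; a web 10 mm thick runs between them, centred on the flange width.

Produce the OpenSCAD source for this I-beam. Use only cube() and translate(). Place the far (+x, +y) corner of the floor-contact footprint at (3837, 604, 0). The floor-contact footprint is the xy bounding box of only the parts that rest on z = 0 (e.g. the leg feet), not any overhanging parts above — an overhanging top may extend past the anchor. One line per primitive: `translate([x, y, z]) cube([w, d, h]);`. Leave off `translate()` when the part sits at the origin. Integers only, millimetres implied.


translate([211, 460, 0]) cube([3626, 144, 14]);
translate([211, 527, 14]) cube([3626, 10, 512]);
translate([211, 460, 526]) cube([3626, 144, 14]);


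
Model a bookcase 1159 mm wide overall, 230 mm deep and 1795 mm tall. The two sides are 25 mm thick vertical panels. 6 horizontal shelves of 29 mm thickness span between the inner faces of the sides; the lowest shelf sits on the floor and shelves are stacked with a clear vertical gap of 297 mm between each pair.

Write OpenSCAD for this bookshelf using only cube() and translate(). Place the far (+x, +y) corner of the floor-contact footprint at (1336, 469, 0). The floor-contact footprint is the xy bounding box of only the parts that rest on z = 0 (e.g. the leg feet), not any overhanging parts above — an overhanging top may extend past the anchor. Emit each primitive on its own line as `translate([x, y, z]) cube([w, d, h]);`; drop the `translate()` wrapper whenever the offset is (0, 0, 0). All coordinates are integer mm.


translate([177, 239, 0]) cube([25, 230, 1795]);
translate([1311, 239, 0]) cube([25, 230, 1795]);
translate([202, 239, 0]) cube([1109, 230, 29]);
translate([202, 239, 326]) cube([1109, 230, 29]);
translate([202, 239, 652]) cube([1109, 230, 29]);
translate([202, 239, 978]) cube([1109, 230, 29]);
translate([202, 239, 1304]) cube([1109, 230, 29]);
translate([202, 239, 1630]) cube([1109, 230, 29]);


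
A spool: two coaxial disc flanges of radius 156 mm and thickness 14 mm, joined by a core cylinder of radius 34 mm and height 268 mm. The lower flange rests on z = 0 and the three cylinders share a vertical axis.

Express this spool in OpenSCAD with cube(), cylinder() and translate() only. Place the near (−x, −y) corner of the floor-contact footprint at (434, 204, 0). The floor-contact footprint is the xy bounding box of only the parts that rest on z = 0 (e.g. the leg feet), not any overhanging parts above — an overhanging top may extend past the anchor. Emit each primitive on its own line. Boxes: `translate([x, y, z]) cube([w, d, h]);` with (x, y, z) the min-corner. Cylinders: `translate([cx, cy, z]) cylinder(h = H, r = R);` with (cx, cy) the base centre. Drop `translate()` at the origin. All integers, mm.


translate([590, 360, 0]) cylinder(h = 14, r = 156);
translate([590, 360, 14]) cylinder(h = 268, r = 34);
translate([590, 360, 282]) cylinder(h = 14, r = 156);


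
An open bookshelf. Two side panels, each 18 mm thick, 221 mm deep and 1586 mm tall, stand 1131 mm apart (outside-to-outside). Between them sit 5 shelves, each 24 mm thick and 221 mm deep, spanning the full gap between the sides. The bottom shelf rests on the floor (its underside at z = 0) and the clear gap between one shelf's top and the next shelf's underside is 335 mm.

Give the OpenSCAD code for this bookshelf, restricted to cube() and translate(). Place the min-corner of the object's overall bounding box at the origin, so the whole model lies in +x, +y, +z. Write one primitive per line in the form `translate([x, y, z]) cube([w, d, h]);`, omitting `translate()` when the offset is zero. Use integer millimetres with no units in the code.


cube([18, 221, 1586]);
translate([1113, 0, 0]) cube([18, 221, 1586]);
translate([18, 0, 0]) cube([1095, 221, 24]);
translate([18, 0, 359]) cube([1095, 221, 24]);
translate([18, 0, 718]) cube([1095, 221, 24]);
translate([18, 0, 1077]) cube([1095, 221, 24]);
translate([18, 0, 1436]) cube([1095, 221, 24]);


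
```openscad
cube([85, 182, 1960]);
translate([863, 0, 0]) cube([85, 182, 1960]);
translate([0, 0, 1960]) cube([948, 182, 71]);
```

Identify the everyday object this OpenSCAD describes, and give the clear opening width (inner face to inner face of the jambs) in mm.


A door frame. The clear opening width is 778 mm.

Two 1960 mm tall posts with a header on top — a door frame. The left jamb is 85 mm wide at x = 0; the right jamb starts at x = 863. The clear opening is 863 − 85 = 778 mm.


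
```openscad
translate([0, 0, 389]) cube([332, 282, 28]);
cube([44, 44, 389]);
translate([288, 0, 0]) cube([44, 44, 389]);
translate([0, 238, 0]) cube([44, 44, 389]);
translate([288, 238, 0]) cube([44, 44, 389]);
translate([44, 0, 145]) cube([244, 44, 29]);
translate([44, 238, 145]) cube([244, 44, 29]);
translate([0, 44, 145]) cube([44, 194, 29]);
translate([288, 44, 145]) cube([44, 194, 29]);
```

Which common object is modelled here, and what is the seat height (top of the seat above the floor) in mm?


A stool. The seat height is 417 mm.

A 332×282×28 slab at z = 389 on four corner posts — a stool. The seat top is 389 + 28 = 417 mm.


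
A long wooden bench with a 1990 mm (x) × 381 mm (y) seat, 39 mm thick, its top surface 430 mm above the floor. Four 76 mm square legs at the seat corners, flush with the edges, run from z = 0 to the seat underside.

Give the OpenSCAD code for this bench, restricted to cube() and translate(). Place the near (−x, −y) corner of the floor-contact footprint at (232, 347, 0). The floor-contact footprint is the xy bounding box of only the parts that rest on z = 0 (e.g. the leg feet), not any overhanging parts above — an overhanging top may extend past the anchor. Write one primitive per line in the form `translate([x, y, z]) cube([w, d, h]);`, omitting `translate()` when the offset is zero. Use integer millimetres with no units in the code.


translate([232, 347, 391]) cube([1990, 381, 39]);
translate([232, 347, 0]) cube([76, 76, 391]);
translate([232, 652, 0]) cube([76, 76, 391]);
translate([2146, 347, 0]) cube([76, 76, 391]);
translate([2146, 652, 0]) cube([76, 76, 391]);


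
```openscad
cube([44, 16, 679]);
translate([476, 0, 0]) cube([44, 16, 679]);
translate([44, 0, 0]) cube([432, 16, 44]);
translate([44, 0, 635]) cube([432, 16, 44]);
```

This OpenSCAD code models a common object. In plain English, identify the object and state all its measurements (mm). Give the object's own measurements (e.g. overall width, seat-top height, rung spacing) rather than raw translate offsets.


A rectangular picture frame lying in the x–z plane (depth along y). The opening is 432 mm wide (x) by 591 mm tall (z), surrounded by a border 44 mm wide on all four sides. The frame is 16 mm deep and is made of two full-height vertical stiles with two horizontal rails fitted between them.


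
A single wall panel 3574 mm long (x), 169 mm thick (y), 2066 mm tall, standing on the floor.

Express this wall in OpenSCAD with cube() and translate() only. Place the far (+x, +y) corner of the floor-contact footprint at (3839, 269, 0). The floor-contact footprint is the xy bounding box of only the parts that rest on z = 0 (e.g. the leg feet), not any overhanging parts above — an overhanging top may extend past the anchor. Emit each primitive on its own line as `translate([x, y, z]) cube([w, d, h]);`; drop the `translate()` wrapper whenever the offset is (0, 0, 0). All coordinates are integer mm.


translate([265, 100, 0]) cube([3574, 169, 2066]);


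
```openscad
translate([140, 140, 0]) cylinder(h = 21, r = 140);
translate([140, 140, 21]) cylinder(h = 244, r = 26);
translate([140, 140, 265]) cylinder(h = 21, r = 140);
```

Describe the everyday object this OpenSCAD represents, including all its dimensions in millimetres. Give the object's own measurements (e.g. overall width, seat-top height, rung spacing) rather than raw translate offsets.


A spool: two coaxial disc flanges of radius 140 mm and thickness 21 mm, joined by a core cylinder of radius 26 mm and height 244 mm. The lower flange rests on z = 0 and the three cylinders share a vertical axis.


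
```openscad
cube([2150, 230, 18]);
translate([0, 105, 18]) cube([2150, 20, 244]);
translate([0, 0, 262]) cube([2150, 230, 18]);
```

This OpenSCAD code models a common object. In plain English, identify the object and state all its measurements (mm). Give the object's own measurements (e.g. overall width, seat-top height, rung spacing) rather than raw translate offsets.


An I-beam lying along x, 2150 mm long. Overall section height 280 mm. Two flanges 230 mm wide (y) and 18 mm thick, one on the floor and one at the top; a web 20 mm thick runs between them, centred on the flange width.


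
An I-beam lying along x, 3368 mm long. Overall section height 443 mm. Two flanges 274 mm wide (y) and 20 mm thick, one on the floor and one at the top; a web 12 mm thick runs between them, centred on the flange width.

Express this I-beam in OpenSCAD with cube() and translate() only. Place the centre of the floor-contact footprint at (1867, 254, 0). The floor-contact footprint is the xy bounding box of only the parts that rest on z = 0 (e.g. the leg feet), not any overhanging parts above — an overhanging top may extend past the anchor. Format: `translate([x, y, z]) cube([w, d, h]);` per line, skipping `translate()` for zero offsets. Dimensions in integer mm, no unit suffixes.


translate([183, 117, 0]) cube([3368, 274, 20]);
translate([183, 248, 20]) cube([3368, 12, 403]);
translate([183, 117, 423]) cube([3368, 274, 20]);


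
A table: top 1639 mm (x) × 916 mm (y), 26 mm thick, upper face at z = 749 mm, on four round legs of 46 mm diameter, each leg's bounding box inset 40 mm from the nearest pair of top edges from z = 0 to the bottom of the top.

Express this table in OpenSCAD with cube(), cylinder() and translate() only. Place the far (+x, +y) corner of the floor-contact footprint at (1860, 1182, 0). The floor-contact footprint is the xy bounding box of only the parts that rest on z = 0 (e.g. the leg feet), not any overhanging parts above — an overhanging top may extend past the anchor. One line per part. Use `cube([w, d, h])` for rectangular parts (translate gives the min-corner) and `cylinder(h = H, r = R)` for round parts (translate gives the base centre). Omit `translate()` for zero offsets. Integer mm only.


translate([261, 306, 723]) cube([1639, 916, 26]);
translate([324, 369, 0]) cylinder(h = 723, r = 23);
translate([1837, 369, 0]) cylinder(h = 723, r = 23);
translate([324, 1159, 0]) cylinder(h = 723, r = 23);
translate([1837, 1159, 0]) cylinder(h = 723, r = 23);


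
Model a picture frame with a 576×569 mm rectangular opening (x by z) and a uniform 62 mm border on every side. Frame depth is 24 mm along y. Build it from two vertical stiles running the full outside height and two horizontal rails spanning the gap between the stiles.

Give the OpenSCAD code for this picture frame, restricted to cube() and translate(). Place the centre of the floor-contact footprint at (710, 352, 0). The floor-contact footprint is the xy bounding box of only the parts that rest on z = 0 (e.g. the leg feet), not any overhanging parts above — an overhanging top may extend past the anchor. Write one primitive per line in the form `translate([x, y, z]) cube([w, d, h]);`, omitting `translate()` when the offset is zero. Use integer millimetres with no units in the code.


translate([360, 340, 0]) cube([62, 24, 693]);
translate([998, 340, 0]) cube([62, 24, 693]);
translate([422, 340, 0]) cube([576, 24, 62]);
translate([422, 340, 631]) cube([576, 24, 62]);


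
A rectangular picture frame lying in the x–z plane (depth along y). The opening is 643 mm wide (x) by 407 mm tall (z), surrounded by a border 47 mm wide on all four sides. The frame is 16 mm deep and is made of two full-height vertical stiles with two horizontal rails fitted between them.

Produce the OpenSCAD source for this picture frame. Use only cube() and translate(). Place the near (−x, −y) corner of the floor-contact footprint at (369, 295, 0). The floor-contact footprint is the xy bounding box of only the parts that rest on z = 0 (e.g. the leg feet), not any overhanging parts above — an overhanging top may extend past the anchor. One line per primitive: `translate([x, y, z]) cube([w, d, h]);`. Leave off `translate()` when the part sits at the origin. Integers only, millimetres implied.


translate([369, 295, 0]) cube([47, 16, 501]);
translate([1059, 295, 0]) cube([47, 16, 501]);
translate([416, 295, 0]) cube([643, 16, 47]);
translate([416, 295, 454]) cube([643, 16, 47]);


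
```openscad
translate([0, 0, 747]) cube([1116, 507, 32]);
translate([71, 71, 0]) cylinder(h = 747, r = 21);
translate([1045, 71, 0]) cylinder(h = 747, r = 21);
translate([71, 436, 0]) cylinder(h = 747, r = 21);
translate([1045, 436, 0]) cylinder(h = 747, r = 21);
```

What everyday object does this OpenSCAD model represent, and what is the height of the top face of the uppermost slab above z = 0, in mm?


A table. The table height is 779 mm.

A 1116×507×32 slab sits at z = 747 on four Ø42 mm round legs — a table. The top surface is at 747 + 32 = 779 mm.


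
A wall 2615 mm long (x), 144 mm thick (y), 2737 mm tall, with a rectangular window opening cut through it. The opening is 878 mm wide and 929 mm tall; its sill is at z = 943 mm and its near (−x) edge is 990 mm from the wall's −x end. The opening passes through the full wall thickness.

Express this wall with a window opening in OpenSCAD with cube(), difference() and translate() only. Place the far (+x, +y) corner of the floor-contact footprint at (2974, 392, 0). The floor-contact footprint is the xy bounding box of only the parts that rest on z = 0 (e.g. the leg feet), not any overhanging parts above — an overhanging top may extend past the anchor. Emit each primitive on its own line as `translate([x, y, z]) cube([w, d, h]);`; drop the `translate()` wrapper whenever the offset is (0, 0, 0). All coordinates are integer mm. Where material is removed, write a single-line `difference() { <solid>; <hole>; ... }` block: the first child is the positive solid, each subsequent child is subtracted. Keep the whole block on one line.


difference() { translate([359, 248, 0]) cube([2615, 144, 2737]); translate([1349, 248, 943]) cube([878, 144, 929]); }


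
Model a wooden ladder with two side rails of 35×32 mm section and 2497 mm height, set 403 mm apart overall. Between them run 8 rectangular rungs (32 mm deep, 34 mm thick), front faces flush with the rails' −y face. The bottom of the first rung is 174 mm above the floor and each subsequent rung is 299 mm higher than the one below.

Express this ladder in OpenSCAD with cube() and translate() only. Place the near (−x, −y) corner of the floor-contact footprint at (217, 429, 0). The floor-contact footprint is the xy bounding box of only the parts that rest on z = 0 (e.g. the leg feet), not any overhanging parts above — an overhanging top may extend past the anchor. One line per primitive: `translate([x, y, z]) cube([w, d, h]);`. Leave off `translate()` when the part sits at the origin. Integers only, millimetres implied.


translate([217, 429, 0]) cube([35, 32, 2497]);
translate([585, 429, 0]) cube([35, 32, 2497]);
translate([252, 429, 174]) cube([333, 32, 34]);
translate([252, 429, 473]) cube([333, 32, 34]);
translate([252, 429, 772]) cube([333, 32, 34]);
translate([252, 429, 1071]) cube([333, 32, 34]);
translate([252, 429, 1370]) cube([333, 32, 34]);
translate([252, 429, 1669]) cube([333, 32, 34]);
translate([252, 429, 1968]) cube([333, 32, 34]);
translate([252, 429, 2267]) cube([333, 32, 34]);


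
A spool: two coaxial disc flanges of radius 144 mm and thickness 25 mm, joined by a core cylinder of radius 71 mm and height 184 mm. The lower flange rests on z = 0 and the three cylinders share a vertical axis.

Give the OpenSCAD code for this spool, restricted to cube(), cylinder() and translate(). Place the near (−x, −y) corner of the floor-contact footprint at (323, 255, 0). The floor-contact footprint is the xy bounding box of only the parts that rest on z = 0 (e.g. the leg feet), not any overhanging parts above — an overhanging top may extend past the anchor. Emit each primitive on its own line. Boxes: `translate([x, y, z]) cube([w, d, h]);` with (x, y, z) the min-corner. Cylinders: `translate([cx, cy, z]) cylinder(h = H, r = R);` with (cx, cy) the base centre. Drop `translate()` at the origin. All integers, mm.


translate([467, 399, 0]) cylinder(h = 25, r = 144);
translate([467, 399, 25]) cylinder(h = 184, r = 71);
translate([467, 399, 209]) cylinder(h = 25, r = 144);


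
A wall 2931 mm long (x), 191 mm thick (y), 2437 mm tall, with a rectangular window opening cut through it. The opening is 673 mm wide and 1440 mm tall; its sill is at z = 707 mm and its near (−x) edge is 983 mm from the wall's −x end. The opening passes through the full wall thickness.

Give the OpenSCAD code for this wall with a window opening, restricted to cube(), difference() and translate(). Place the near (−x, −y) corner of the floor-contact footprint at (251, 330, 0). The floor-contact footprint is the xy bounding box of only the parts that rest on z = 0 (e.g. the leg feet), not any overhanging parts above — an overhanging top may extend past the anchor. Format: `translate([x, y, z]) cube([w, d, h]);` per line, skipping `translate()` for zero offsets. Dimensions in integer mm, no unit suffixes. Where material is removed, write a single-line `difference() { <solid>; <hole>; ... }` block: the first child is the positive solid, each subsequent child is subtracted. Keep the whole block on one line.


difference() { translate([251, 330, 0]) cube([2931, 191, 2437]); translate([1234, 330, 707]) cube([673, 191, 1440]); }


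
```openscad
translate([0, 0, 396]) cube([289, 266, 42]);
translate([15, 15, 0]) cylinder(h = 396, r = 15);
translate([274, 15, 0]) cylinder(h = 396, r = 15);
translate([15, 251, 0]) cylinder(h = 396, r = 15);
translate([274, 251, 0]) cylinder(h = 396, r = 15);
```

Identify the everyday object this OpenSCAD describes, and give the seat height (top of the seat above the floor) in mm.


A stool. The seat height is 438 mm.

A 289×266×42 slab at z = 396 on four corner cylinders — a stool. The seat top is 396 + 42 = 438 mm.


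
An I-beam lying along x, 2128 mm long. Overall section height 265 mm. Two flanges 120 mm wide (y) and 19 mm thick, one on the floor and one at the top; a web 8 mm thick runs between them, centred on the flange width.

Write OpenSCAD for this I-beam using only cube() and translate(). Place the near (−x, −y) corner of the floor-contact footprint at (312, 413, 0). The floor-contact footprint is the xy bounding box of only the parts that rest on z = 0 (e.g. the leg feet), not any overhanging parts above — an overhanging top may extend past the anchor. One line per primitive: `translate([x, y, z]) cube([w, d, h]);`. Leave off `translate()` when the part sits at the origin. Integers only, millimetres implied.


translate([312, 413, 0]) cube([2128, 120, 19]);
translate([312, 469, 19]) cube([2128, 8, 227]);
translate([312, 413, 246]) cube([2128, 120, 19]);


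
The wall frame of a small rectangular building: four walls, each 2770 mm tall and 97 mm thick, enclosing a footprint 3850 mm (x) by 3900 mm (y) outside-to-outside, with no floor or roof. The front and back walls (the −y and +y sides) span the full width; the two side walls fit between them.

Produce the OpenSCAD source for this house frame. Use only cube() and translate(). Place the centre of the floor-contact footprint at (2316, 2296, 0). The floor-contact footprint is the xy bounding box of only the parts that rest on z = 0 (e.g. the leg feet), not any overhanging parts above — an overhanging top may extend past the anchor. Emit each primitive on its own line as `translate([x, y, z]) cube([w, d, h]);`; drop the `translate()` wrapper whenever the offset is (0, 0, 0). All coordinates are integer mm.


translate([391, 346, 0]) cube([3850, 97, 2770]);
translate([391, 4149, 0]) cube([3850, 97, 2770]);
translate([391, 443, 0]) cube([97, 3706, 2770]);
translate([4144, 443, 0]) cube([97, 3706, 2770]);


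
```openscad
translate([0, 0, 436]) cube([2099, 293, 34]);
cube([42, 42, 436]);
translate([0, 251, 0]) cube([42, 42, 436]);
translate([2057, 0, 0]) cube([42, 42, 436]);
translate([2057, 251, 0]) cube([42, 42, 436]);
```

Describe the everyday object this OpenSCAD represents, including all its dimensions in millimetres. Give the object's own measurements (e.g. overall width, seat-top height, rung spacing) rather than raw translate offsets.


A long wooden bench with a 2099 mm (x) × 293 mm (y) seat, 34 mm thick, its top surface 470 mm above the floor. Four 42 mm square legs at the seat corners, flush with the edges, run from z = 0 to the seat underside.


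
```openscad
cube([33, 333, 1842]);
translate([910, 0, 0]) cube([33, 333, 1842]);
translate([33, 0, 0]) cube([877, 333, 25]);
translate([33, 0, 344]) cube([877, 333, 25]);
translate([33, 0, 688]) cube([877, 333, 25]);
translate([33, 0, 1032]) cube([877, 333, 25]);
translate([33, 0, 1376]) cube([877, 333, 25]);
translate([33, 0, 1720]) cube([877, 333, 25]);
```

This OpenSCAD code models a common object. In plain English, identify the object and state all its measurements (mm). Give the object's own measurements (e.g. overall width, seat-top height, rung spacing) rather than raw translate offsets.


An open bookshelf. Two side panels, each 33 mm thick, 333 mm deep and 1842 mm tall, stand 943 mm apart (outside-to-outside). Between them sit 6 shelves, each 25 mm thick and 333 mm deep, spanning the full gap between the sides. The bottom shelf rests on the floor (its underside at z = 0) and the clear gap between one shelf's top and the next shelf's underside is 319 mm.


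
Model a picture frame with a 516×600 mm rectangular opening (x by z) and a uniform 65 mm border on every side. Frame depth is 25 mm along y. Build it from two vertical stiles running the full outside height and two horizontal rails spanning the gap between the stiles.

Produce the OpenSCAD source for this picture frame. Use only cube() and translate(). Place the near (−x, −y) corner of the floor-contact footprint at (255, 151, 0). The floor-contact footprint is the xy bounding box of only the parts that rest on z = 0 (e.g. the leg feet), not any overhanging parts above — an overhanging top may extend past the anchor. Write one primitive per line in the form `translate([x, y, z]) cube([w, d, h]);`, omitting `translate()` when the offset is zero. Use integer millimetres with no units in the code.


translate([255, 151, 0]) cube([65, 25, 730]);
translate([836, 151, 0]) cube([65, 25, 730]);
translate([320, 151, 0]) cube([516, 25, 65]);
translate([320, 151, 665]) cube([516, 25, 65]);


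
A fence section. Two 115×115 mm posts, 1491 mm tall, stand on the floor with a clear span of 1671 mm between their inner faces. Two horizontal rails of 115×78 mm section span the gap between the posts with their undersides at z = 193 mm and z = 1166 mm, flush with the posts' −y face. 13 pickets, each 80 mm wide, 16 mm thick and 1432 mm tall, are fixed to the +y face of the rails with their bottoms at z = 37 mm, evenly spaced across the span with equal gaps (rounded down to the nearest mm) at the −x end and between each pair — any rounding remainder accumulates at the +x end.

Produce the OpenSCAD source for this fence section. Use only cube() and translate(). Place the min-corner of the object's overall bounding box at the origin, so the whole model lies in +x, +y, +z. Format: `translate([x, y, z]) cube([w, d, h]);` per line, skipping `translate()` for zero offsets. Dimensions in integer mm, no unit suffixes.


cube([115, 115, 1491]);
translate([1786, 0, 0]) cube([115, 115, 1491]);
translate([115, 0, 193]) cube([1671, 115, 78]);
translate([115, 0, 1166]) cube([1671, 115, 78]);
translate([160, 115, 37]) cube([80, 16, 1432]);
translate([285, 115, 37]) cube([80, 16, 1432]);
translate([410, 115, 37]) cube([80, 16, 1432]);
translate([535, 115, 37]) cube([80, 16, 1432]);
translate([660, 115, 37]) cube([80, 16, 1432]);
translate([785, 115, 37]) cube([80, 16, 1432]);
translate([910, 115, 37]) cube([80, 16, 1432]);
translate([1035, 115, 37]) cube([80, 16, 1432]);
translate([1160, 115, 37]) cube([80, 16, 1432]);
translate([1285, 115, 37]) cube([80, 16, 1432]);
translate([1410, 115, 37]) cube([80, 16, 1432]);
translate([1535, 115, 37]) cube([80, 16, 1432]);
translate([1660, 115, 37]) cube([80, 16, 1432]);


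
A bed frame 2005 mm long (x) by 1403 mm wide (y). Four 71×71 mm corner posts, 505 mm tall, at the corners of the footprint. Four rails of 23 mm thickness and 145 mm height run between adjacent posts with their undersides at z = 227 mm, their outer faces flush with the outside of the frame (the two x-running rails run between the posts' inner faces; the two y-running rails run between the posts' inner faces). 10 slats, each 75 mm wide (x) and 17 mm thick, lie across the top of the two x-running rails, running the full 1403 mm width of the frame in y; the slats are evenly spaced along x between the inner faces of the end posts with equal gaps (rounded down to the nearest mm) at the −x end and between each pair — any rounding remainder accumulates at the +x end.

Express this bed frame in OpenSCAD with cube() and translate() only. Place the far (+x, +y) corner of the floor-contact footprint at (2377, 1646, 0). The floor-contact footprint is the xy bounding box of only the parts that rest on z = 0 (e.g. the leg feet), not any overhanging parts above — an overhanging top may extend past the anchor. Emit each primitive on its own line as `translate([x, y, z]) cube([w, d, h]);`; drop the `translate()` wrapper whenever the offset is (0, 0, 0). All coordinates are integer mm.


translate([372, 243, 0]) cube([71, 71, 505]);
translate([372, 1575, 0]) cube([71, 71, 505]);
translate([2306, 243, 0]) cube([71, 71, 505]);
translate([2306, 1575, 0]) cube([71, 71, 505]);
translate([443, 243, 227]) cube([1863, 23, 145]);
translate([443, 1623, 227]) cube([1863, 23, 145]);
translate([372, 314, 227]) cube([23, 1261, 145]);
translate([2354, 314, 227]) cube([23, 1261, 145]);
translate([544, 243, 372]) cube([75, 1403, 17]);
translate([720, 243, 372]) cube([75, 1403, 17]);
translate([896, 243, 372]) cube([75, 1403, 17]);
translate([1072, 243, 372]) cube([75, 1403, 17]);
translate([1248, 243, 372]) cube([75, 1403, 17]);
translate([1424, 243, 372]) cube([75, 1403, 17]);
translate([1600, 243, 372]) cube([75, 1403, 17]);
translate([1776, 243, 372]) cube([75, 1403, 17]);
translate([1952, 243, 372]) cube([75, 1403, 17]);
translate([2128, 243, 372]) cube([75, 1403, 17]);
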